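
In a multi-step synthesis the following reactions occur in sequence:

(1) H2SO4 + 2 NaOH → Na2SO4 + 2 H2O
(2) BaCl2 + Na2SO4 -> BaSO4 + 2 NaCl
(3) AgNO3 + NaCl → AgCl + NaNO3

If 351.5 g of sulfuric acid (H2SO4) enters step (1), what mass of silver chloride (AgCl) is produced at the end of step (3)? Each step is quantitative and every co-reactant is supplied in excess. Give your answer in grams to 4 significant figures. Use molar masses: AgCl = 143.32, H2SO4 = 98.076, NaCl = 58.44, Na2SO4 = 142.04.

n(H2SO4) = 351.5 / 98.076 = 3.5840 mol.
Reaction (1): H2SO4→Na2SO4 ratio 1:1 ⇒ n(Na2SO4) = 3.5840 mol.
Reaction (2): Na2SO4→NaCl ratio 1:2 ⇒ n(NaCl) = 7.1679 mol.
Reaction (3): NaCl→AgCl ratio 1:1 ⇒ n(AgCl) = 7.1679 mol.
Mass of AgCl = 7.1679 × 143.32 = 1027.3 g.

1027 g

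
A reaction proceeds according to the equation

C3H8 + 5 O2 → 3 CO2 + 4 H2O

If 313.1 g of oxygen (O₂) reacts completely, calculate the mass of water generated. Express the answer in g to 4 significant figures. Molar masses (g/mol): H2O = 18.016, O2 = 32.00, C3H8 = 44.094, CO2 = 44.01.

n(O2) = 313.10 g / 32.00 g/mol = 9.7844 mol.
From the equation the O2:H2O mole ratio is 5:4, so n(H2O) = 9.7844 × 4/5 = 7.8275 mol.
Mass of H2O = 7.8275 mol × 18.016 g/mol = 141.02 g.

141.0 g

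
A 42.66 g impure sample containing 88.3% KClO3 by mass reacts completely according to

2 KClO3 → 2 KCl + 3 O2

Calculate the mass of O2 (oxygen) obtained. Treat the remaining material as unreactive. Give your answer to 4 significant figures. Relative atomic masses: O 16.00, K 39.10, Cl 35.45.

14.75 g

Mass of pure KClO3 = 42.66 g × 0.883 = 37.669 g.
M(KClO3) = 39.10 + 35.45 + 3(16.00) = 122.55 g/mol.
M(O2) = 2(16.00) = 32.00 g/mol.
n(KClO3) = 37.669 g / 122.55 g/mol = 0.30737 mol.
From the equation the KClO3:O2 mole ratio is 2:3, so n(O2) = 0.30737 × 3/2 = 0.46106 mol.
Mass of O2 = 0.46106 mol × 32.00 g/mol = 14.754 g.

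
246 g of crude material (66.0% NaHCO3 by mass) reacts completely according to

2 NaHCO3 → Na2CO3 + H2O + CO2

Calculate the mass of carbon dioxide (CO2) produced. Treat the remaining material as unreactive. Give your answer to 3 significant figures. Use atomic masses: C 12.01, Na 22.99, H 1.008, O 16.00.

42.5 g

Mass of pure NaHCO3 = 246 g × 0.660 = 162.4 g.
M(NaHCO3) = 22.99 + 1.008 + 12.01 + 3(16.00) = 84.008 g/mol.
M(CO2) = 12.01 + 2(16.00) = 44.01 g/mol.
n(NaHCO3) = 162.4 g / 84.008 g/mol = 1.933 mol.
From the equation the NaHCO3:CO2 mole ratio is 2:1, so n(CO2) = 1.933 × 1/2 = 0.9663 mol.
Mass of CO2 = 0.9663 mol × 44.01 g/mol = 42.53 g.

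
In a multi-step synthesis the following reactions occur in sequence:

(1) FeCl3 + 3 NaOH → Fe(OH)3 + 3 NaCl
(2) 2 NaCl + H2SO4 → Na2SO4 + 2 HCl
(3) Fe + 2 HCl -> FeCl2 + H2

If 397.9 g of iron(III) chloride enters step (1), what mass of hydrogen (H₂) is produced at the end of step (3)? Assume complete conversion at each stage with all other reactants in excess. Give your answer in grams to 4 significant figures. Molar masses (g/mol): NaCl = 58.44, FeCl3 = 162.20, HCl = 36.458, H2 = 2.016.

n(FeCl3) = 397.9 / 162.20 = 2.4531 mol.
Reaction (1): FeCl3→NaCl ratio 1:3 ⇒ n(NaCl) = 7.3594 mol.
Reaction (2): NaCl→HCl ratio 2:2 ⇒ n(HCl) = 7.3594 mol.
Reaction (3): HCl→H2 ratio 2:1 ⇒ n(H2) = 3.6797 mol.
Mass of H2 = 3.6797 × 2.016 = 7.4183 g.

7.418 g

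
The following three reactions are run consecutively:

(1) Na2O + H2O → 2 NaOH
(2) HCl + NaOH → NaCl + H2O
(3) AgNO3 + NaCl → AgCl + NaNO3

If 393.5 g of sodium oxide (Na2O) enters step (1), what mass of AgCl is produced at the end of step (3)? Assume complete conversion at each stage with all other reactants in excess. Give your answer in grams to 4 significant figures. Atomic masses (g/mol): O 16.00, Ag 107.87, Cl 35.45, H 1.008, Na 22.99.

1820 g

M(Na2O) = 2(22.99) + 16.00 = 61.98 g/mol.
M(AgCl) = 107.87 + 35.45 = 143.32 g/mol.
n(Na2O) = 393.5 / 61.98 = 6.3488 mol.
Reaction (1): Na2O→NaOH ratio 1:2 ⇒ n(NaOH) = 12.698 mol.
Reaction (2): NaOH→NaCl ratio 1:1 ⇒ n(NaCl) = 12.698 mol.
Reaction (3): NaCl→AgCl ratio 1:1 ⇒ n(AgCl) = 12.698 mol.
Mass of AgCl = 12.698 × 143.32 = 1819.8 g.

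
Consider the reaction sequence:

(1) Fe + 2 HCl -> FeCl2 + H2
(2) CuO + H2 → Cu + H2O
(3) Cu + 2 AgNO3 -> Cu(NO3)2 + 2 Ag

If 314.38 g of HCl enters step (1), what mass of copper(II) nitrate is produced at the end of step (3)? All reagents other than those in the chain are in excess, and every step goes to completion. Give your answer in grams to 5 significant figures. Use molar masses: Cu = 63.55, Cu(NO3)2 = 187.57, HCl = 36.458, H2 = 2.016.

808.71 g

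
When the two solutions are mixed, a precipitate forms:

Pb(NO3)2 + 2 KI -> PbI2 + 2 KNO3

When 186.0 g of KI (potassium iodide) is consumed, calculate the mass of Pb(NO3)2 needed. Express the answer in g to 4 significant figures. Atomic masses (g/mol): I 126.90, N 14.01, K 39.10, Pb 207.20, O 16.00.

185.6 g

M(KI) = 39.10 + 126.90 = 166.00 g/mol.
M(Pb(NO3)2) = 207.20 + 2(14.01) + 6(16.00) = 331.22 g/mol.
n(KI) = 186.00 g / 166.00 g/mol = 1.1205 mol.
From the equation the KI:Pb(NO3)2 mole ratio is 2:1, so n(Pb(NO3)2) = 1.1205 × 1/2 = 0.56024 mol.
Mass of Pb(NO3)2 = 0.56024 mol × 331.22 g/mol = 185.56 g.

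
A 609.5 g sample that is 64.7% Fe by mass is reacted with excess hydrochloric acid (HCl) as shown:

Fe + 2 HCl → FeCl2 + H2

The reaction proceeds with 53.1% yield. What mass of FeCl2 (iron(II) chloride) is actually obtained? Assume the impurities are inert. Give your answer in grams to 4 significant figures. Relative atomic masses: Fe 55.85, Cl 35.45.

Pure Fe available = 609.5 g × 0.647 = 394.35 g.
M(Fe) = 55.85 g/mol.
M(FeCl2) = 55.85 + 2(35.45) = 126.75 g/mol.
n(Fe) = 394.35 g / 55.85 g/mol = 7.0608 mol.
From the equation the Fe:FeCl2 mole ratio is 1:1, so n(FeCl2) = 7.0608 × 1/1 = 7.0608 mol.
Mass of FeCl2 = 7.0608 mol × 126.75 g/mol = 894.96 g.
Actual mass collected = 894.96 g × 0.531 = 475.22 g.

475.2 g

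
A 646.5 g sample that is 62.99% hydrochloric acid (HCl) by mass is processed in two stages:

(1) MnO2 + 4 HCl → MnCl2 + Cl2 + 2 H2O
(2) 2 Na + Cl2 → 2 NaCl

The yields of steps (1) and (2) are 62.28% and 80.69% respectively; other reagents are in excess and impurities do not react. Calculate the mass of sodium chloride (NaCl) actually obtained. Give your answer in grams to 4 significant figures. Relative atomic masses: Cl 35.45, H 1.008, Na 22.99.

Pure HCl = 646.5 × 0.6299 = 407.23 g.
M(HCl) = 1.008 + 35.45 = 36.458 g/mol.
M(NaCl) = 22.99 + 35.45 = 58.44 g/mol.
n(HCl) = 407.23 / 36.458 = 11.170 mol.
Step 1 (HCl:Cl2 = 4:1): theoretical n(Cl2) = 2.7925 mol; at 62.28% yield, n(Cl2) = 1.7391 mol.
Step 2 (Cl2:NaCl = 1:2): theoretical n(NaCl) = 3.4783 mol, so theoretical mass = 3.4783 × 58.44 = 203.27 g.
At 80.69% yield, actual mass of NaCl = 203.27 × 0.8069 = 164.02 g.

164.0 g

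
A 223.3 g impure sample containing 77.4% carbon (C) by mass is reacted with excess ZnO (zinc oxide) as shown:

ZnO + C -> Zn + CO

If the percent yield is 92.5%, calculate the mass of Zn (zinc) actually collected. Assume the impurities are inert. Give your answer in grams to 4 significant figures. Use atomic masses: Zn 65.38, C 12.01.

870.3 g

Pure C available = 223.3 g × 0.774 = 172.83 g.
M(C) = 12.01 g/mol.
M(Zn) = 65.38 g/mol.
n(C) = 172.83 g / 12.01 g/mol = 14.391 mol.
From the equation the C:Zn mole ratio is 1:1, so n(Zn) = 14.391 × 1/1 = 14.391 mol.
Mass of Zn = 14.391 mol × 65.38 g/mol = 940.87 g.
Actual mass collected = 940.87 g × 0.925 = 870.31 g.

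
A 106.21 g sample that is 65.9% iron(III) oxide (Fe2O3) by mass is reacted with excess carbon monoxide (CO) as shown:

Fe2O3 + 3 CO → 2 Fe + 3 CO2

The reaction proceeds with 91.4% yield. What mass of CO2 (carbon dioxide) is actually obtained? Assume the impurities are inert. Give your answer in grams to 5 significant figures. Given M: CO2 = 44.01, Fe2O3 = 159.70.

52.889 g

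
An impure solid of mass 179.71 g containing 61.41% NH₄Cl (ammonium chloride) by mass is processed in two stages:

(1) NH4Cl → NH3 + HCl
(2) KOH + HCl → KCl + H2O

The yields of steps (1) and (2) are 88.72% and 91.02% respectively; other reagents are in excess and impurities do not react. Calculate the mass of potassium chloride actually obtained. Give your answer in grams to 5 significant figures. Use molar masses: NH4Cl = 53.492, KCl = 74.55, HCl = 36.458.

124.20 g

Pure NH4Cl = 179.71 × 0.6141 = 110.360 g.
n(NH4Cl) = 110.360 / 53.492 = 2.06311 mol.
Step 1 (NH4Cl:HCl = 1:1): theoretical n(HCl) = 2.06311 mol; at 88.72% yield, n(HCl) = 1.83039 mol.
Step 2 (HCl:KCl = 1:1): theoretical n(KCl) = 1.83039 mol, so theoretical mass = 1.83039 × 74.55 = 136.456 g.
At 91.02% yield, actual mass of KCl = 136.456 × 0.9102 = 124.202 g.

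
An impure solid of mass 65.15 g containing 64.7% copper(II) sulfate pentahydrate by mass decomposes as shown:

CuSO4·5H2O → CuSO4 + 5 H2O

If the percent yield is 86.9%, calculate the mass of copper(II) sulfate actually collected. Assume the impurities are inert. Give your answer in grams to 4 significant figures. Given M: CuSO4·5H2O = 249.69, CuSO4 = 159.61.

Pure CuSO4·5H2O available = 65.15 g × 0.647 = 42.152 g.
n(CuSO4·5H2O) = 42.152 g / 249.69 g/mol = 0.16882 mol.
From the equation the CuSO4·5H2O:CuSO4 mole ratio is 1:1, so n(CuSO4) = 0.16882 × 1/1 = 0.16882 mol.
Mass of CuSO4 = 0.16882 mol × 159.61 g/mol = 26.945 g.
Actual mass collected = 26.945 g × 0.869 = 23.415 g.

23.42 g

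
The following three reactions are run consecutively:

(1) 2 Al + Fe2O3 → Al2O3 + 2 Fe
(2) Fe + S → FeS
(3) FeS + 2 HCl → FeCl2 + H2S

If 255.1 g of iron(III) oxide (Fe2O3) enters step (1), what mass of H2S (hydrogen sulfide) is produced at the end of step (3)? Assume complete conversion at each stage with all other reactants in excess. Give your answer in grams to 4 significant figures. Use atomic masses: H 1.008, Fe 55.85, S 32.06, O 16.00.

108.9 g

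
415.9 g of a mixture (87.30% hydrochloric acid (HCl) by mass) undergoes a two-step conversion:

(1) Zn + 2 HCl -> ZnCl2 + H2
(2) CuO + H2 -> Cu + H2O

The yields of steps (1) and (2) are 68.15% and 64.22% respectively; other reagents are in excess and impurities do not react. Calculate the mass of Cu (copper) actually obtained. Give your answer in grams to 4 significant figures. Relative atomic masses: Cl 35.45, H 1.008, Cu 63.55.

138.5 g

Pure HCl = 415.9 × 0.8730 = 363.08 g.
M(HCl) = 1.008 + 35.45 = 36.458 g/mol.
M(Cu) = 63.55 g/mol.
n(HCl) = 363.08 / 36.458 = 9.9589 mol.
Step 1 (HCl:H2 = 2:1): theoretical n(H2) = 4.9794 mol; at 68.15% yield, n(H2) = 3.3935 mol.
Step 2 (H2:Cu = 1:1): theoretical n(Cu) = 3.3935 mol, so theoretical mass = 3.3935 × 63.55 = 215.66 g.
At 64.22% yield, actual mass of Cu = 215.66 × 0.6422 = 138.49 g.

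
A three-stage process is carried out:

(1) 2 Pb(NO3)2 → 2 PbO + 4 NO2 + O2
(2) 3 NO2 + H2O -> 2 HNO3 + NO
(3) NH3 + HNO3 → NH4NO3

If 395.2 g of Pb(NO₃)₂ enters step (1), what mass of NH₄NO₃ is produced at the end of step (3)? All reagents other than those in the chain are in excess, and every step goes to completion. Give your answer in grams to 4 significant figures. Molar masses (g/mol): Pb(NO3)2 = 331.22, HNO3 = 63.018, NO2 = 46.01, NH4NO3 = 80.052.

127.4 g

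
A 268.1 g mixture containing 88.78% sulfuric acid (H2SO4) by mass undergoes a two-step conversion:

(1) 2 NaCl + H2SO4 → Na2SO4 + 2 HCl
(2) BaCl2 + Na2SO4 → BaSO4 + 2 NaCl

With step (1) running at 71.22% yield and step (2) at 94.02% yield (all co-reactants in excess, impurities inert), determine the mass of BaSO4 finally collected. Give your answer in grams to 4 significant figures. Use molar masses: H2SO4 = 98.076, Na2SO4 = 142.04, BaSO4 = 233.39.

379.3 g

Pure H2SO4 = 268.1 × 0.8878 = 238.02 g.
n(H2SO4) = 238.02 / 98.076 = 2.4269 mol.
Step 1 (H2SO4:Na2SO4 = 1:1): theoretical n(Na2SO4) = 2.4269 mol; at 71.22% yield, n(Na2SO4) = 1.7284 mol.
Step 2 (Na2SO4:BaSO4 = 1:1): theoretical n(BaSO4) = 1.7284 mol, so theoretical mass = 1.7284 × 233.39 = 403.40 g.
At 94.02% yield, actual mass of BaSO4 = 403.40 × 0.9402 = 379.27 g.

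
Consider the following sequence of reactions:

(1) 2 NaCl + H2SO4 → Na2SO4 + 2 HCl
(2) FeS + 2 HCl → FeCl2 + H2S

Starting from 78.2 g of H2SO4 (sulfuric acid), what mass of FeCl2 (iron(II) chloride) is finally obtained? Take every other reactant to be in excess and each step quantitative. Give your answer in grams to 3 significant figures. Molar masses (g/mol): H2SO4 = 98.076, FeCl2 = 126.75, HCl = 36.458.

n(H2SO4) = 78.20 / 98.076 = 0.7973 mol.
Step 1 gives a 1:2 ratio of H2SO4 to HCl, so n(HCl) = 1.595 mol.
In step 2 the HCl:FeCl2 ratio is 2:1, so n(FeCl2) = 0.7973 mol.
Mass of FeCl2 = 0.7973 × 126.75 = 101.1 g.

101 g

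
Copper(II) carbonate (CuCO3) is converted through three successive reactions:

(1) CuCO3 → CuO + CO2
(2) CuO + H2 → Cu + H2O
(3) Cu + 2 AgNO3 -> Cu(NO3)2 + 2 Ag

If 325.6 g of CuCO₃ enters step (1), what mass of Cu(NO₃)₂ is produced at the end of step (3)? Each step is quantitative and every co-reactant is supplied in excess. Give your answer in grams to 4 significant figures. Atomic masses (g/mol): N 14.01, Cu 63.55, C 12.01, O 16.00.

494.3 g

M(CuCO3) = 63.55 + 12.01 + 3(16.00) = 123.56 g/mol.
M(Cu(NO3)2) = 63.55 + 2(14.01) + 6(16.00) = 187.57 g/mol.
n(CuCO3) = 325.6 / 123.56 = 2.6352 mol.
Reaction (1): CuCO3→CuO ratio 1:1 ⇒ n(CuO) = 2.6352 mol.
Reaction (2): CuO→Cu ratio 1:1 ⇒ n(Cu) = 2.6352 mol.
Reaction (3): Cu→Cu(NO3)2 ratio 1:1 ⇒ n(Cu(NO3)2) = 2.6352 mol.
Mass of Cu(NO3)2 = 2.6352 × 187.57 = 494.28 g.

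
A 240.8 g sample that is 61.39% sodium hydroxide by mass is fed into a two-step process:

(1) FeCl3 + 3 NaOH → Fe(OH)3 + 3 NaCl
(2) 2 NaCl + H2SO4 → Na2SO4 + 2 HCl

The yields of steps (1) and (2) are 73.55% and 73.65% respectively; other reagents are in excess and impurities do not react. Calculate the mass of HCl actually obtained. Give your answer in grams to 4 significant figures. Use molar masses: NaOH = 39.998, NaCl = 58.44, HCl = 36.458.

Pure NaOH = 240.8 × 0.6139 = 147.83 g.
n(NaOH) = 147.83 / 39.998 = 3.6959 mol.
Step 1 (NaOH:NaCl = 3:3): theoretical n(NaCl) = 3.6959 mol; at 73.55% yield, n(NaCl) = 2.7183 mol.
Step 2 (NaCl:HCl = 2:2): theoretical n(HCl) = 2.7183 mol, so theoretical mass = 2.7183 × 36.458 = 99.104 g.
At 73.65% yield, actual mass of HCl = 99.104 × 0.7365 = 72.990 g.

72.99 g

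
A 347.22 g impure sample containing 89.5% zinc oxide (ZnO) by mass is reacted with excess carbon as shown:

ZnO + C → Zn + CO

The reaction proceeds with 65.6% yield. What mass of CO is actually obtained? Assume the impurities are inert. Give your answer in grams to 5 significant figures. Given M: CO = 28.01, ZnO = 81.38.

70.166 g

Pure ZnO available = 347.22 g × 0.895 = 310.762 g.
n(ZnO) = 310.762 g / 81.38 g/mol = 3.81865 mol.
From the equation the ZnO:CO mole ratio is 1:1, so n(CO) = 3.81865 × 1/1 = 3.81865 mol.
Mass of CO = 3.81865 mol × 28.01 g/mol = 106.960 g.
Actual mass collected = 106.960 g × 0.656 = 70.1661 g.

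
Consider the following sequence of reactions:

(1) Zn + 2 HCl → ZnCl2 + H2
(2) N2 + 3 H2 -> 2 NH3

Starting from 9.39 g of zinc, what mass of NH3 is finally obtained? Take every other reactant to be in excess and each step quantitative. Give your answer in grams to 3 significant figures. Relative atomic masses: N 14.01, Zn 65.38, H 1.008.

M(Zn) = 65.38 g/mol.
M(NH3) = 14.01 + 3(1.008) = 17.034 g/mol.
n(Zn) = 9.390 / 65.38 = 0.1436 mol.
Step 1 gives a 1:1 ratio of Zn to H2, so n(H2) = 0.1436 mol.
In step 2 the H2:NH3 ratio is 3:2, so n(NH3) = 0.09575 mol.
Mass of NH3 = 0.09575 × 17.034 = 1.631 g.

1.63 g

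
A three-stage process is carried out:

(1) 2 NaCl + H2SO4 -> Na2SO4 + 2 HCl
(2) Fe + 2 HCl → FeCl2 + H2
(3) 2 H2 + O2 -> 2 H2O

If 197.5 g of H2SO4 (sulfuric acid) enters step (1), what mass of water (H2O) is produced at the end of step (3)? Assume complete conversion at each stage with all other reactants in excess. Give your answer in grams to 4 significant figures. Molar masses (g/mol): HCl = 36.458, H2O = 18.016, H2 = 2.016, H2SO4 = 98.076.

36.28 g

n(H2SO4) = 197.5 / 98.076 = 2.0137 mol.
Reaction (1): H2SO4→HCl ratio 1:2 ⇒ n(HCl) = 4.0275 mol.
Reaction (2): HCl→H2 ratio 2:1 ⇒ n(H2) = 2.0137 mol.
Reaction (3): H2→H2O ratio 2:2 ⇒ n(H2O) = 2.0137 mol.
Mass of H2O = 2.0137 × 18.016 = 36.280 g.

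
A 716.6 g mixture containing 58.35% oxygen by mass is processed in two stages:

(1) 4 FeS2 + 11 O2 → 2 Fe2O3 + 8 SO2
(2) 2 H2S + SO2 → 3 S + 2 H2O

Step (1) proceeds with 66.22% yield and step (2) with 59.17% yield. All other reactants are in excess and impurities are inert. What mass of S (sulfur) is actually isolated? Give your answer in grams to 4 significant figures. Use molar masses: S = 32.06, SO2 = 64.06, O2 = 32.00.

Pure O2 = 716.6 × 0.5835 = 418.14 g.
n(O2) = 418.14 / 32.00 = 13.067 mol.
Step 1 (O2:SO2 = 11:8): theoretical n(SO2) = 9.5031 mol; at 66.22% yield, n(SO2) = 6.2929 mol.
Step 2 (SO2:S = 1:3): theoretical n(S) = 18.879 mol, so theoretical mass = 18.879 × 32.06 = 605.26 g.
At 59.17% yield, actual mass of S = 605.26 × 0.5917 = 358.13 g.

358.1 g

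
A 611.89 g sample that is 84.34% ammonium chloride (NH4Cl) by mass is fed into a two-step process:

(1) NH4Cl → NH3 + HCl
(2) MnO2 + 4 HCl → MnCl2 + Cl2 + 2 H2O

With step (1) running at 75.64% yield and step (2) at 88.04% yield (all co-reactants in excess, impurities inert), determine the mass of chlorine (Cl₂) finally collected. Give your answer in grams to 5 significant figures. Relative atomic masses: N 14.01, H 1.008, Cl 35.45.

113.88 g

Pure NH4Cl = 611.89 × 0.8434 = 516.068 g.
M(NH4Cl) = 14.01 + 4(1.008) + 35.45 = 53.492 g/mol.
M(Cl2) = 2(35.45) = 70.90 g/mol.
n(NH4Cl) = 516.068 / 53.492 = 9.64757 mol.
Step 1 (NH4Cl:HCl = 1:1): theoretical n(HCl) = 9.64757 mol; at 75.64% yield, n(HCl) = 7.29742 mol.
Step 2 (HCl:Cl2 = 4:1): theoretical n(Cl2) = 1.82436 mol, so theoretical mass = 1.82436 × 70.90 = 129.347 g.
At 88.04% yield, actual mass of Cl2 = 129.347 × 0.8804 = 113.877 g.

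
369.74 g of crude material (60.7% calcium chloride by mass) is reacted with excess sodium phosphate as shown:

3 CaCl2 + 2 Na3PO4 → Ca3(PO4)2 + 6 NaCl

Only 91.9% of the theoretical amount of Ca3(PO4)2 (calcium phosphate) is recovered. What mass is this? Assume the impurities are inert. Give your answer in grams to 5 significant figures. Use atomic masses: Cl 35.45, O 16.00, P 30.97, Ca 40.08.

Pure CaCl2 available = 369.74 g × 0.607 = 224.432 g.
M(CaCl2) = 40.08 + 2(35.45) = 110.98 g/mol.
M(Ca3(PO4)2) = 3(40.08) + 2(30.97) + 8(16.00) = 310.18 g/mol.
n(CaCl2) = 224.432 g / 110.98 g/mol = 2.02228 mol.
From the equation the CaCl2:Ca3(PO4)2 mole ratio is 3:1, so n(Ca3(PO4)2) = 2.02228 × 1/3 = 0.674092 mol.
Mass of Ca3(PO4)2 = 0.674092 mol × 310.18 g/mol = 209.090 g.
Actual mass collected = 209.090 g × 0.919 = 192.154 g.

192.15 g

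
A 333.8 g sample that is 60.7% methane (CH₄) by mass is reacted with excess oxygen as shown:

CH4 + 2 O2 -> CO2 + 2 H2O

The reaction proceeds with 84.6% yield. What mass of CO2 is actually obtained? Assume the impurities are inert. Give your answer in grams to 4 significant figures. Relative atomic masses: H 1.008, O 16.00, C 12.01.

470.3 g

Pure CH4 available = 333.8 g × 0.607 = 202.62 g.
M(CH4) = 12.01 + 4(1.008) = 16.042 g/mol.
M(CO2) = 12.01 + 2(16.00) = 44.01 g/mol.
n(CH4) = 202.62 g / 16.042 g/mol = 12.630 mol.
From the equation the CH4:CO2 mole ratio is 1:1, so n(CO2) = 12.630 × 1/1 = 12.630 mol.
Mass of CO2 = 12.630 mol × 44.01 g/mol = 555.86 g.
Actual mass collected = 555.86 g × 0.846 = 470.26 g.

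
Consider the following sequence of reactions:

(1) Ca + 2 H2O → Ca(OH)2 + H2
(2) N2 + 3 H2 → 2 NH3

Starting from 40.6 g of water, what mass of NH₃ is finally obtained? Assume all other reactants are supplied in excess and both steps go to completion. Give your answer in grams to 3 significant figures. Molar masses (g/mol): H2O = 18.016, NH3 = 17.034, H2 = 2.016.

n(H2O) = 40.60 / 18.016 = 2.254 mol.
Step 1 gives a 2:1 ratio of H2O to H2, so n(H2) = 1.127 mol.
In step 2 the H2:NH3 ratio is 3:2, so n(NH3) = 0.7512 mol.
Mass of NH3 = 0.7512 × 17.034 = 12.80 g.

12.8 g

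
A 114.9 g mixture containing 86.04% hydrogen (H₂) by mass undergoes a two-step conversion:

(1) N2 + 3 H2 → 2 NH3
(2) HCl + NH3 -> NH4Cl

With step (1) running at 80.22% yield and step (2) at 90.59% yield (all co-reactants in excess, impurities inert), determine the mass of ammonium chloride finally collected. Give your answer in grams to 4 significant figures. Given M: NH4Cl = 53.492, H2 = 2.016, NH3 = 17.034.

1271 g

Pure H2 = 114.9 × 0.8604 = 98.860 g.
n(H2) = 98.860 / 2.016 = 49.038 mol.
Step 1 (H2:NH3 = 3:2): theoretical n(NH3) = 32.692 mol; at 80.22% yield, n(NH3) = 26.225 mol.
Step 2 (NH3:NH4Cl = 1:1): theoretical n(NH4Cl) = 26.225 mol, so theoretical mass = 26.225 × 53.492 = 1402.8 g.
At 90.59% yield, actual mass of NH4Cl = 1402.8 × 0.9059 = 1270.8 g.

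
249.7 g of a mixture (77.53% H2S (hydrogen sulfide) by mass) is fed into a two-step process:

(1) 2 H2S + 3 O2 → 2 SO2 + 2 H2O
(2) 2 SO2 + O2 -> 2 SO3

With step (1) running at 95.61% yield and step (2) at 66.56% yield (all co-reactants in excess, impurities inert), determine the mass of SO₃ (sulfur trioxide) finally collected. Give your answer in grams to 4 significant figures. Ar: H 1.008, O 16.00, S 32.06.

289.4 g

Pure H2S = 249.7 × 0.7753 = 193.59 g.
M(H2S) = 2(1.008) + 32.06 = 34.076 g/mol.
M(SO3) = 32.06 + 3(16.00) = 80.06 g/mol.
n(H2S) = 193.59 / 34.076 = 5.6812 mol.
Step 1 (H2S:SO2 = 2:2): theoretical n(SO2) = 5.6812 mol; at 95.61% yield, n(SO2) = 5.4318 mol.
Step 2 (SO2:SO3 = 2:2): theoretical n(SO3) = 5.4318 mol, so theoretical mass = 5.4318 × 80.06 = 434.87 g.
At 66.56% yield, actual mass of SO3 = 434.87 × 0.6656 = 289.45 g.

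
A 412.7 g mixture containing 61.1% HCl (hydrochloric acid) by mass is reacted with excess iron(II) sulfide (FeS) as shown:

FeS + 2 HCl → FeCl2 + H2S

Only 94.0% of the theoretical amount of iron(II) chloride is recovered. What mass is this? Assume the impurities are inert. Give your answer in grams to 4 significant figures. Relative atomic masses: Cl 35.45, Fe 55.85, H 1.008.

412.0 g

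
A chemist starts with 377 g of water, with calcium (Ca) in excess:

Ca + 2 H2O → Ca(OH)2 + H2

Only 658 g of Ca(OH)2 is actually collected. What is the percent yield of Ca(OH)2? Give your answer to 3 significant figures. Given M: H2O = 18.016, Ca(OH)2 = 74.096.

84.9 %

n(H2O) = 377.0 g / 18.016 g/mol = 20.93 mol.
From the equation the H2O:Ca(OH)2 mole ratio is 2:1, so n(Ca(OH)2) = 20.93 × 1/2 = 10.46 mol.
Mass of Ca(OH)2 = 10.46 mol × 74.096 g/mol = 775.3 g.
This is the theoretical yield. Percent yield = 658 g / 775.3 g × 100% = 84.87%.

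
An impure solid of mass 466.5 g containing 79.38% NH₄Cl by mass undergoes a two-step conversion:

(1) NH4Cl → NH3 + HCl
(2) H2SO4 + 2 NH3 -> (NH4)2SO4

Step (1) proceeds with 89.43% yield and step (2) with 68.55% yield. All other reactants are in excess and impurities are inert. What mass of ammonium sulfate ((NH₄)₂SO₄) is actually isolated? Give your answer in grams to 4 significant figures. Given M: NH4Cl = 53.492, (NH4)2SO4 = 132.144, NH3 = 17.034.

Pure NH4Cl = 466.5 × 0.7938 = 370.31 g.
n(NH4Cl) = 370.31 / 53.492 = 6.9227 mol.
Step 1 (NH4Cl:NH3 = 1:1): theoretical n(NH3) = 6.9227 mol; at 89.43% yield, n(NH3) = 6.1909 mol.
Step 2 (NH3:(NH4)2SO4 = 2:1): theoretical n((NH4)2SO4) = 3.0955 mol, so theoretical mass = 3.0955 × 132.144 = 409.05 g.
At 68.55% yield, actual mass of (NH4)2SO4 = 409.05 × 0.6855 = 280.40 g.

280.4 g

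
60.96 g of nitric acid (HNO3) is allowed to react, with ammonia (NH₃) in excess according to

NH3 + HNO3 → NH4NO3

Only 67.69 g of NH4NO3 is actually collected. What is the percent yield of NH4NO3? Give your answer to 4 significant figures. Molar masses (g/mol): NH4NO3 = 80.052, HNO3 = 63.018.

87.41 %

n(HNO3) = 60.960 g / 63.018 g/mol = 0.96734 mol.
From the equation the HNO3:NH4NO3 mole ratio is 1:1, so n(NH4NO3) = 0.96734 × 1/1 = 0.96734 mol.
Mass of NH4NO3 = 0.96734 mol × 80.052 g/mol = 77.438 g.
This is the theoretical yield. Percent yield = 67.69 g / 77.438 g × 100% = 87.412%.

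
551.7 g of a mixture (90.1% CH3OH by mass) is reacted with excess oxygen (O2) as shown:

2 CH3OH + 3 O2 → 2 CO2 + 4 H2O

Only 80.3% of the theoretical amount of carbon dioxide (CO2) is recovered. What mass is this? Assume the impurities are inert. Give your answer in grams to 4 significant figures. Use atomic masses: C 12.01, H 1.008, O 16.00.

Pure CH3OH available = 551.7 g × 0.901 = 497.08 g.
M(CH3OH) = 12.01 + 4(1.008) + 16.00 = 32.042 g/mol.
M(CO2) = 12.01 + 2(16.00) = 44.01 g/mol.
n(CH3OH) = 497.08 g / 32.042 g/mol = 15.513 mol.
From the equation the CH3OH:CO2 mole ratio is 2:2, so n(CO2) = 15.513 × 2/2 = 15.513 mol.
Mass of CO2 = 15.513 mol × 44.01 g/mol = 682.75 g.
Actual mass collected = 682.75 g × 0.803 = 548.25 g.

548.2 g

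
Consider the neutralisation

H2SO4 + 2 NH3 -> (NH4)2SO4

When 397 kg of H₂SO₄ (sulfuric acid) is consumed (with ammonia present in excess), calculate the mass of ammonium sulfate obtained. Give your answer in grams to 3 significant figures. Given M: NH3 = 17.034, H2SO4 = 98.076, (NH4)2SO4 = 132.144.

535000 g

Convert: 397 kg = 397000 g.
n(H2SO4) = 397000 g / 98.076 g/mol = 4048 mol.
From the equation the H2SO4:(NH4)2SO4 mole ratio is 1:1, so n((NH4)2SO4) = 4048 × 1/1 = 4048 mol.
Mass of (NH4)2SO4 = 4048 mol × 132.144 g/mol = 534900 g.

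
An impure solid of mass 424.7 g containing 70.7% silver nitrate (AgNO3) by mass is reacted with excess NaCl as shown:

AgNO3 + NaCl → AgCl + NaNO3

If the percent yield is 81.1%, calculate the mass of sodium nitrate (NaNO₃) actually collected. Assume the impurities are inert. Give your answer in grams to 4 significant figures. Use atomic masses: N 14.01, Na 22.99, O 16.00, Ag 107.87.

121.8 g

Pure AgNO3 available = 424.7 g × 0.707 = 300.26 g.
M(AgNO3) = 107.87 + 14.01 + 3(16.00) = 169.88 g/mol.
M(NaNO3) = 22.99 + 14.01 + 3(16.00) = 85.00 g/mol.
n(AgNO3) = 300.26 g / 169.88 g/mol = 1.7675 mol.
From the equation the AgNO3:NaNO3 mole ratio is 1:1, so n(NaNO3) = 1.7675 × 1/1 = 1.7675 mol.
Mass of NaNO3 = 1.7675 mol × 85.00 g/mol = 150.24 g.
Actual mass collected = 150.24 g × 0.811 = 121.84 g.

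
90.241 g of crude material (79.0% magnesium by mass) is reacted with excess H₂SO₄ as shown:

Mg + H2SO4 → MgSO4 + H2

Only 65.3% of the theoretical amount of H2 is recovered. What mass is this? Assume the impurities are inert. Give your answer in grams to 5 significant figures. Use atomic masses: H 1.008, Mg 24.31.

3.8606 g

Pure Mg available = 90.241 g × 0.790 = 71.2904 g.
M(Mg) = 24.31 g/mol.
M(H2) = 2(1.008) = 2.016 g/mol.
n(Mg) = 71.2904 g / 24.31 g/mol = 2.93255 mol.
From the equation the Mg:H2 mole ratio is 1:1, so n(H2) = 2.93255 × 1/1 = 2.93255 mol.
Mass of H2 = 2.93255 mol × 2.016 g/mol = 5.91203 g.
Actual mass collected = 5.91203 g × 0.653 = 3.86055 g.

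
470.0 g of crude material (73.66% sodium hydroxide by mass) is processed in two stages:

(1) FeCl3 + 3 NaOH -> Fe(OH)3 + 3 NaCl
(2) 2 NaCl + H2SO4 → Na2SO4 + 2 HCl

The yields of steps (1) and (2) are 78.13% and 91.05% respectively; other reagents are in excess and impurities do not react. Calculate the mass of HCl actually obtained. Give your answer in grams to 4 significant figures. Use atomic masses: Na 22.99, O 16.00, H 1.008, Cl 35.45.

224.5 g

Pure NaOH = 470.0 × 0.7366 = 346.20 g.
M(NaOH) = 22.99 + 16.00 + 1.008 = 39.998 g/mol.
M(HCl) = 1.008 + 35.45 = 36.458 g/mol.
n(NaOH) = 346.20 / 39.998 = 8.6555 mol.
Step 1 (NaOH:NaCl = 3:3): theoretical n(NaCl) = 8.6555 mol; at 78.13% yield, n(NaCl) = 6.7625 mol.
Step 2 (NaCl:HCl = 2:2): theoretical n(HCl) = 6.7625 mol, so theoretical mass = 6.7625 × 36.458 = 246.55 g.
At 91.05% yield, actual mass of HCl = 246.55 × 0.9105 = 224.48 g.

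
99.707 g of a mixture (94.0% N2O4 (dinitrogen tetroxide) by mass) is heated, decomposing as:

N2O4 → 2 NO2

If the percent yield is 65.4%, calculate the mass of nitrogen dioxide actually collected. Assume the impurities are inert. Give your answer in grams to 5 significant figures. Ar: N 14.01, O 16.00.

Pure N2O4 available = 99.707 g × 0.940 = 93.7246 g.
M(N2O4) = 2(14.01) + 4(16.00) = 92.02 g/mol.
M(NO2) = 14.01 + 2(16.00) = 46.01 g/mol.
n(N2O4) = 93.7246 g / 92.02 g/mol = 1.01852 mol.
From the equation the N2O4:NO2 mole ratio is 1:2, so n(NO2) = 1.01852 × 2/1 = 2.03705 mol.
Mass of NO2 = 2.03705 mol × 46.01 g/mol = 93.7246 g.
Actual mass collected = 93.7246 g × 0.654 = 61.2959 g.

61.296 g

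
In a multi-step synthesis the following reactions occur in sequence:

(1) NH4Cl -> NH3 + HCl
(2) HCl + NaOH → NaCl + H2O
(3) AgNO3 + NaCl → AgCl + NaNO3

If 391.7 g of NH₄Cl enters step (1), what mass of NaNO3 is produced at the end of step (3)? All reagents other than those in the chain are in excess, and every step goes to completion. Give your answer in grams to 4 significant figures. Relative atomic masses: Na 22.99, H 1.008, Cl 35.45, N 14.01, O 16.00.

M(NH4Cl) = 14.01 + 4(1.008) + 35.45 = 53.492 g/mol.
M(NaNO3) = 22.99 + 14.01 + 3(16.00) = 85.00 g/mol.
n(NH4Cl) = 391.7 / 53.492 = 7.3226 mol.
Reaction (1): NH4Cl→HCl ratio 1:1 ⇒ n(HCl) = 7.3226 mol.
Reaction (2): HCl→NaCl ratio 1:1 ⇒ n(NaCl) = 7.3226 mol.
Reaction (3): NaCl→NaNO3 ratio 1:1 ⇒ n(NaNO3) = 7.3226 mol.
Mass of NaNO3 = 7.3226 × 85.00 = 622.42 g.

622.4 g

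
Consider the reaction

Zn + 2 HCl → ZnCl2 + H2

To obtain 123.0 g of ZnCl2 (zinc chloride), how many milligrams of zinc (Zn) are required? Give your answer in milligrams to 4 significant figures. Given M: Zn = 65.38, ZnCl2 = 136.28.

59010 mg

n(ZnCl2) = 123.00 g / 136.28 g/mol = 0.90255 mol.
From the equation the ZnCl2:Zn mole ratio is 1:1, so n(Zn) = 0.90255 × 1/1 = 0.90255 mol.
Mass of Zn = 0.90255 mol × 65.38 g/mol = 59.009 g.
Converting to mg: 59.009 g = 59010 mg.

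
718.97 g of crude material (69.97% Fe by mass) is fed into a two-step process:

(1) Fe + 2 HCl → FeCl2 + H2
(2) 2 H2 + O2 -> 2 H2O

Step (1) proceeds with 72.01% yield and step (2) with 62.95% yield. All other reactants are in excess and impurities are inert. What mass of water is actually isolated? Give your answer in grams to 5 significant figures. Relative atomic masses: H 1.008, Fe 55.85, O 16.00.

73.561 g

Pure Fe = 718.97 × 0.6997 = 503.063 g.
M(Fe) = 55.85 g/mol.
M(H2O) = 2(1.008) + 16.00 = 18.016 g/mol.
n(Fe) = 503.063 / 55.85 = 9.00740 mol.
Step 1 (Fe:H2 = 1:1): theoretical n(H2) = 9.00740 mol; at 72.01% yield, n(H2) = 6.48623 mol.
Step 2 (H2:H2O = 2:2): theoretical n(H2O) = 6.48623 mol, so theoretical mass = 6.48623 × 18.016 = 116.856 g.
At 62.95% yield, actual mass of H2O = 116.856 × 0.6295 = 73.5608 g.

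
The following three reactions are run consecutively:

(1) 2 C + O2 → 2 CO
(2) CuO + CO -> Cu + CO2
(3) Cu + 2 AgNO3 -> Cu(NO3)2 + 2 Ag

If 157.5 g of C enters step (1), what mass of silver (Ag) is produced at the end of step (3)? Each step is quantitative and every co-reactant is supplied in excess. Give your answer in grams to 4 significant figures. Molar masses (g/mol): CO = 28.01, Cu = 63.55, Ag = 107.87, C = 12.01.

n(C) = 157.5 / 12.01 = 13.114 mol.
Reaction (1): C→CO ratio 2:2 ⇒ n(CO) = 13.114 mol.
Reaction (2): CO→Cu ratio 1:1 ⇒ n(Cu) = 13.114 mol.
Reaction (3): Cu→Ag ratio 1:2 ⇒ n(Ag) = 26.228 mol.
Mass of Ag = 26.228 × 107.87 = 2829.2 g.

2829 g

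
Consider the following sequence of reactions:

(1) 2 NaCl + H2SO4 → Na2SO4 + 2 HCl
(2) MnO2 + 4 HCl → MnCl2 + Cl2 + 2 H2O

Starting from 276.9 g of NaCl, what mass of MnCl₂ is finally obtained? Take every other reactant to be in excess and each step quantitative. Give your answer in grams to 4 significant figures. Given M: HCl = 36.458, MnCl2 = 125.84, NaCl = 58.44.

149.1 g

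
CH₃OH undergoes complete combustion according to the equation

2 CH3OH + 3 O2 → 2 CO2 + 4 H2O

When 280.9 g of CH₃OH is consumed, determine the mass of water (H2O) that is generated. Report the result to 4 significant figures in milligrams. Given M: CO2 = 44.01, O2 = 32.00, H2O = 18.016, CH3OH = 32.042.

315900 mg

n(CH3OH) = 280.90 g / 32.042 g/mol = 8.7666 mol.
From the equation the CH3OH:H2O mole ratio is 2:4, so n(H2O) = 8.7666 × 4/2 = 17.533 mol.
Mass of H2O = 17.533 mol × 18.016 g/mol = 315.88 g.
Converting to mg: 315.88 g = 315900 mg.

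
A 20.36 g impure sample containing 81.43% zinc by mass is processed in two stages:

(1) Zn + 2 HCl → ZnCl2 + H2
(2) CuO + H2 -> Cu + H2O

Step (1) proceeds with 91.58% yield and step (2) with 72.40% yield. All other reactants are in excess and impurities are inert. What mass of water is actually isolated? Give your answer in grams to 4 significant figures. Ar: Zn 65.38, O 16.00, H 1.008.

Pure Zn = 20.36 × 0.8143 = 16.579 g.
M(Zn) = 65.38 g/mol.
M(H2O) = 2(1.008) + 16.00 = 18.016 g/mol.
n(Zn) = 16.579 / 65.38 = 0.25358 mol.
Step 1 (Zn:H2 = 1:1): theoretical n(H2) = 0.25358 mol; at 91.58% yield, n(H2) = 0.23223 mol.
Step 2 (H2:H2O = 1:1): theoretical n(H2O) = 0.23223 mol, so theoretical mass = 0.23223 × 18.016 = 4.1839 g.
At 72.40% yield, actual mass of H2O = 4.1839 × 0.7240 = 3.0291 g.

3.029 g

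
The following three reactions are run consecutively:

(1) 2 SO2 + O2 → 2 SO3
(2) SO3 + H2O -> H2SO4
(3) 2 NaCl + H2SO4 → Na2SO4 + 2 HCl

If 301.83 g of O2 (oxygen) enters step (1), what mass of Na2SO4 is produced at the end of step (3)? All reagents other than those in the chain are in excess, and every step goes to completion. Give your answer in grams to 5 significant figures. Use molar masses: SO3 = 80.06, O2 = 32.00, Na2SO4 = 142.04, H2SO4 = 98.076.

n(O2) = 301.83 / 32.00 = 9.43219 mol.
Reaction (1): O2→SO3 ratio 1:2 ⇒ n(SO3) = 18.8644 mol.
Reaction (2): SO3→H2SO4 ratio 1:1 ⇒ n(H2SO4) = 18.8644 mol.
Reaction (3): H2SO4→Na2SO4 ratio 1:1 ⇒ n(Na2SO4) = 18.8644 mol.
Mass of Na2SO4 = 18.8644 × 142.04 = 2679.50 g.

2679.5 g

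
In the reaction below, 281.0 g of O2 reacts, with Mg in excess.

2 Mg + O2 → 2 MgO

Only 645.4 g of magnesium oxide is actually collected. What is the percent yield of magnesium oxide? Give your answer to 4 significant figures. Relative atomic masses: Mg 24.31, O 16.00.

91.17 %

M(O2) = 2(16.00) = 32.00 g/mol.
M(MgO) = 24.31 + 16.00 = 40.31 g/mol.
n(O2) = 281.00 g / 32.00 g/mol = 8.7812 mol.
From the equation the O2:MgO mole ratio is 1:2, so n(MgO) = 8.7812 × 2/1 = 17.562 mol.
Mass of MgO = 17.562 mol × 40.31 g/mol = 707.94 g.
This is the theoretical yield. Percent yield = 645.4 g / 707.94 g × 100% = 91.165%.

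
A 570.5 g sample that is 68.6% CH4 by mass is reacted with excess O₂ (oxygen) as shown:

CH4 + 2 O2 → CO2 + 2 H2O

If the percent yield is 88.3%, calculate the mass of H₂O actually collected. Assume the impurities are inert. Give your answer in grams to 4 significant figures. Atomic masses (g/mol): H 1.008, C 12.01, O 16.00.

Pure CH4 available = 570.5 g × 0.686 = 391.36 g.
M(CH4) = 12.01 + 4(1.008) = 16.042 g/mol.
M(H2O) = 2(1.008) + 16.00 = 18.016 g/mol.
n(CH4) = 391.36 g / 16.042 g/mol = 24.396 mol.
From the equation the CH4:H2O mole ratio is 1:2, so n(H2O) = 24.396 × 2/1 = 48.792 mol.
Mass of H2O = 48.792 mol × 18.016 g/mol = 879.04 g.
Actual mass collected = 879.04 g × 0.883 = 776.19 g.

776.2 g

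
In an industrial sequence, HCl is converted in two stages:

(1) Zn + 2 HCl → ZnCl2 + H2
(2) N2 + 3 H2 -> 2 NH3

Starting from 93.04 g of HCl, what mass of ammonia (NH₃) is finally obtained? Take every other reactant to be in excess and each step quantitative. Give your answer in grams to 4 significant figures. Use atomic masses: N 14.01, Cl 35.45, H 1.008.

14.49 g

M(HCl) = 1.008 + 35.45 = 36.458 g/mol.
M(NH3) = 14.01 + 3(1.008) = 17.034 g/mol.
n(HCl) = 93.040 / 36.458 = 2.5520 mol.
Step 1 gives a 2:1 ratio of HCl to H2, so n(H2) = 1.2760 mol.
In step 2 the H2:NH3 ratio is 3:2, so n(NH3) = 0.85066 mol.
Mass of NH3 = 0.85066 × 17.034 = 14.490 g.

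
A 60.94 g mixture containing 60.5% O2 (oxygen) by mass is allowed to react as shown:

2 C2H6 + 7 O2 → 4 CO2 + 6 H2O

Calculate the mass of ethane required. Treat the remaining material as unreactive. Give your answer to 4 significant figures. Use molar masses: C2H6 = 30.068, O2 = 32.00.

9.898 g

Mass of pure O2 = 60.94 g × 0.605 = 36.869 g.
n(O2) = 36.869 g / 32.00 g/mol = 1.1521 mol.
From the equation the O2:C2H6 mole ratio is 7:2, so n(C2H6) = 1.1521 × 2/7 = 0.32918 mol.
Mass of C2H6 = 0.32918 mol × 30.068 g/mol = 9.8979 g.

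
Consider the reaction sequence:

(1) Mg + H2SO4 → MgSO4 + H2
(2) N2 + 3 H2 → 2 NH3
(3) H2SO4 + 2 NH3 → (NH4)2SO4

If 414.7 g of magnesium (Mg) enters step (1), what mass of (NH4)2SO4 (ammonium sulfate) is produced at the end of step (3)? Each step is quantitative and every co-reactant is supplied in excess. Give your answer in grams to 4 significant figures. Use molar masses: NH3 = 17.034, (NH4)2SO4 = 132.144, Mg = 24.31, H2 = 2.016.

751.4 g

n(Mg) = 414.7 / 24.31 = 17.059 mol.
Reaction (1): Mg→H2 ratio 1:1 ⇒ n(H2) = 17.059 mol.
Reaction (2): H2→NH3 ratio 3:2 ⇒ n(NH3) = 11.373 mol.
Reaction (3): NH3→(NH4)2SO4 ratio 2:1 ⇒ n((NH4)2SO4) = 5.6863 mol.
Mass of (NH4)2SO4 = 5.6863 × 132.144 = 751.41 g.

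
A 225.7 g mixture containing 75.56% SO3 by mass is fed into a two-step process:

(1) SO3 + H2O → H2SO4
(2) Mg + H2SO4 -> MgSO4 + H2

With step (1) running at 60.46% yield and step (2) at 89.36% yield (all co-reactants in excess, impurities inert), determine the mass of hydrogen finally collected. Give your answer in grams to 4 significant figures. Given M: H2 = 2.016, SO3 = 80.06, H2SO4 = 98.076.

2.320 g

Pure SO3 = 225.7 × 0.7556 = 170.54 g.
n(SO3) = 170.54 / 80.06 = 2.1301 mol.
Step 1 (SO3:H2SO4 = 1:1): theoretical n(H2SO4) = 2.1301 mol; at 60.46% yield, n(H2SO4) = 1.2879 mol.
Step 2 (H2SO4:H2 = 1:1): theoretical n(H2) = 1.2879 mol, so theoretical mass = 1.2879 × 2.016 = 2.5964 g.
At 89.36% yield, actual mass of H2 = 2.5964 × 0.8936 = 2.3201 g.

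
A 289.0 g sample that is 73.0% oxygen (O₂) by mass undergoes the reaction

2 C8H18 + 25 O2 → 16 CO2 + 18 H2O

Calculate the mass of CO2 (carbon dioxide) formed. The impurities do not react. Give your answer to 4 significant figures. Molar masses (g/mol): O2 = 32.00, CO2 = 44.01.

185.7 g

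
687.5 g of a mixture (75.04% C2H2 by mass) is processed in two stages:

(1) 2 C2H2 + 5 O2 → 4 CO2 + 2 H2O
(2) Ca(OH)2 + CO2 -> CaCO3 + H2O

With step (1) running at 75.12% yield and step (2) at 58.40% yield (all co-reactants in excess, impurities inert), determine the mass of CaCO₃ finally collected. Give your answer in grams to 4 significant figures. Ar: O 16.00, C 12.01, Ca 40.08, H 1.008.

Pure C2H2 = 687.5 × 0.7504 = 515.90 g.
M(C2H2) = 2(12.01) + 2(1.008) = 26.036 g/mol.
M(CaCO3) = 40.08 + 12.01 + 3(16.00) = 100.09 g/mol.
n(C2H2) = 515.90 / 26.036 = 19.815 mol.
Step 1 (C2H2:CO2 = 2:4): theoretical n(CO2) = 39.630 mol; at 75.12% yield, n(CO2) = 29.770 mol.
Step 2 (CO2:CaCO3 = 1:1): theoretical n(CaCO3) = 29.770 mol, so theoretical mass = 29.770 × 100.09 = 2979.7 g.
At 58.40% yield, actual mass of CaCO3 = 2979.7 × 0.5840 = 1740.1 g.

1740 g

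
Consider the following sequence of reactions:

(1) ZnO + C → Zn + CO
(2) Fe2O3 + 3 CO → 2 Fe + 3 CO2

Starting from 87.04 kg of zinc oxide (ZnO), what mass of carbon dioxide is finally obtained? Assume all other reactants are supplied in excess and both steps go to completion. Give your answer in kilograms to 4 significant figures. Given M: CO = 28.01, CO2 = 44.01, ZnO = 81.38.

47.07 kg

87.04 kg = 87040 g.
n(ZnO) = 87040 / 81.38 = 1069.6 mol.
Step 1 gives a 1:1 ratio of ZnO to CO, so n(CO) = 1069.6 mol.
In step 2 the CO:CO2 ratio is 3:3, so n(CO2) = 1069.6 mol.
Mass of CO2 = 1069.6 × 44.01 = 47071 g = 47.07 kg.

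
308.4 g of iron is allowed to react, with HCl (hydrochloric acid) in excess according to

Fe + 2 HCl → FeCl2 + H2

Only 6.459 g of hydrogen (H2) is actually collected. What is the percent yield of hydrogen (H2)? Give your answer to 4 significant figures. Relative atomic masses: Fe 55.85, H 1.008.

M(Fe) = 55.85 g/mol.
M(H2) = 2(1.008) = 2.016 g/mol.
n(Fe) = 308.40 g / 55.85 g/mol = 5.5219 mol.
From the equation the Fe:H2 mole ratio is 1:1, so n(H2) = 5.5219 × 1/1 = 5.5219 mol.
Mass of H2 = 5.5219 mol × 2.016 g/mol = 11.132 g.
This is the theoretical yield. Percent yield = 6.459 g / 11.132 g × 100% = 58.021%.

58.02 %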